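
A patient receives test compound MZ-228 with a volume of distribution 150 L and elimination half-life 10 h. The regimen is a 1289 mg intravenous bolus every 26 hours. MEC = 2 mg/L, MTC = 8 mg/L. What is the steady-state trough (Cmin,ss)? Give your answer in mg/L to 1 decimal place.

τ/t½ = 26/10 ≈ 2.6, so fraction remaining f = (1/2)^(26/10) ≈ 0.1649.
Accumulation ratio R = 1/(1 − f) ≈ 1/0.8351 ≈ 1.1975.
Single-dose peak C₀ = D/Vd = 1289/150 ≈ 8.593 mg/L.
Cmax,ss = C₀/(1 − f) ≈ 8.593/0.8351 ≈ 10.290 mg/L.
Steady-state trough Cmin,ss = Cmax,ss·f ≈ 10.290 × 0.1649 ≈ 1.697 mg/L.
Trough 1.7 mg/L vs MEC 2 mg/L: subtherapeutic.

1.7 mg/L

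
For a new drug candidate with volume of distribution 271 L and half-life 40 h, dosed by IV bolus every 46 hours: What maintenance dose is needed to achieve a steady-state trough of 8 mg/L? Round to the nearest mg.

τ/t½ = 46/40 ≈ 1.15, so f = (1/2)^(46/40) ≈ 0.450625.
Cmin,ss = (D/Vd)·f/(1−f), so D = Cmin,ss·Vd·(1−f)/f.
D = 8 × 271 × (1−f)/f ≈ 8 × 271 × 1.21914 ≈ 2643.10 mg.

2643 mg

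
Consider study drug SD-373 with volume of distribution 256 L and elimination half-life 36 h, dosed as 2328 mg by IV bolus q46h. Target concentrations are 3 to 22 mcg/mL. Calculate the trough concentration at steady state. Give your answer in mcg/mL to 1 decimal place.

τ/t½ = 46/36 ≈ 1.2778, so fraction remaining f = (1/2)^(46/36) ≈ 0.4124.
At steady state, accumulation factor R = 1/(1 − e^(−kτ)) ≈ 1.7018.
Each bolus raises the concentration by D/Vd = 2328/256 ≈ 9.094 mcg/mL.
Steady-state peak Cmax,ss = C₀·R ≈ 9.094 × 1.7018 ≈ 15.476 mcg/mL.
One interval later, Cmin,ss = Cmax,ss·e^(−kτ) ≈ 15.476 × 0.4124 ≈ 6.382 mcg/mL.
Trough 6.4 mcg/mL vs MEC 3 mcg/mL: adequate.

6.4 mcg/mL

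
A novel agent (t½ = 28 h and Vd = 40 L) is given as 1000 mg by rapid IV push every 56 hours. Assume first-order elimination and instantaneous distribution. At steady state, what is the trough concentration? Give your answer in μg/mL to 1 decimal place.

8.3 μg/mL

τ = 56 h = 2 half-lives, so f = (1/2)^2 = 0.25.
At steady state, R = 1/(1 − 0.25) = 4/3.
Single-dose peak C₀ = D/Vd = 1000/40 = 25 μg/mL.
Steady-state peak Cmax,ss = C₀·R = 25 × 4/3 ≈ 33.333 μg/mL.
Steady-state trough Cmin,ss = Cmax,ss·f ≈ 33.333 × 0.25 ≈ 8.333 μg/mL.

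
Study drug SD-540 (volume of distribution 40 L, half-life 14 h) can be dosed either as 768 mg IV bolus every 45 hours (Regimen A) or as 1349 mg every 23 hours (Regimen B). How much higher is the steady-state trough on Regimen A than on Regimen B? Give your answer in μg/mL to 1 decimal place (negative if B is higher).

Regimen A: f = (1/2)^(45/14) ≈ 0.1077; Cmin,ss = (768/40)·f/(1−f) ≈ 2.317 μg/mL.
Regimen B: f = (1/2)^(23/14) ≈ 0.3202; Cmin,ss = (1349/40)·f/(1−f) ≈ 15.885 μg/mL.
Difference ≈ 2.317 − 15.885 ≈ -13.568 μg/mL.

-13.6 μg/mL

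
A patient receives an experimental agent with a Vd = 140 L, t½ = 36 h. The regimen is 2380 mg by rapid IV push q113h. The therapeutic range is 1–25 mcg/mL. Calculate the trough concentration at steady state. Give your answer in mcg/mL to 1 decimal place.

k = ln2/t½ = ln2/36 ≈ 0.019254 h⁻¹; fraction remaining f = e^(−kτ) = e^(−0.019254×113) ≈ 0.1135.
Single-dose peak C₀ = D/Vd = 2380/140 ≈ 17.000 mcg/mL.
Steady-state trough Cmin,ss = C₀·f/(1−f) ≈ 17.000 × 0.1135/0.8865 ≈ 2.177 mcg/mL.
Trough 2.2 mcg/mL vs MEC 1 mcg/mL: adequate.

2.2 mcg/mL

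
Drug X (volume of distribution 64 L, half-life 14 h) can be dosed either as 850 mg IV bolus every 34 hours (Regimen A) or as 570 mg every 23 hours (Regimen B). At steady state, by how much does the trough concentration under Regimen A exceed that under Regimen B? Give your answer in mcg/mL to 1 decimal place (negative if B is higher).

-1.2 mcg/mL

Regimen A: f = (1/2)^(34/14) ≈ 0.1857; Cmin,ss = (850/64)·f/(1−f) ≈ 3.029 mcg/mL.
Regimen B: f = (1/2)^(23/14) ≈ 0.3202; Cmin,ss = (570/64)·f/(1−f) ≈ 4.195 mcg/mL.
Difference ≈ 3.029 − 4.195 ≈ -1.166 mcg/mL.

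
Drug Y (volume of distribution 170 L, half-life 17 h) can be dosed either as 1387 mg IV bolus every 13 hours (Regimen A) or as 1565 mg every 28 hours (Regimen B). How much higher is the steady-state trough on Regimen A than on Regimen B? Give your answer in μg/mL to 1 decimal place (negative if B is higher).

Regimen A: f = (1/2)^(13/17) ≈ 0.5886; Cmin,ss = (1387/170)·f/(1−f) ≈ 11.673 μg/mL.
Regimen B: f = (1/2)^(28/17) ≈ 0.3193; Cmin,ss = (1565/170)·f/(1−f) ≈ 4.318 μg/mL.
Difference ≈ 11.673 − 4.318 ≈ 7.355 μg/mL.

7.4 μg/mL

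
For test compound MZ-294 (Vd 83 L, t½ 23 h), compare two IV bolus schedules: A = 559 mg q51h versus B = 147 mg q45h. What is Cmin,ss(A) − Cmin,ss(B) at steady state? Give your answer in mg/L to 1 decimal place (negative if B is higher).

Regimen A: f = (1/2)^(51/23) ≈ 0.2150; Cmin,ss = (559/83)·f/(1−f) ≈ 1.845 mg/L.
Regimen B: f = (1/2)^(45/23) ≈ 0.2576; Cmin,ss = (147/83)·f/(1−f) ≈ 0.615 mg/L.
Difference ≈ 1.845 − 0.615 ≈ 1.230 mg/L.

1.2 mg/L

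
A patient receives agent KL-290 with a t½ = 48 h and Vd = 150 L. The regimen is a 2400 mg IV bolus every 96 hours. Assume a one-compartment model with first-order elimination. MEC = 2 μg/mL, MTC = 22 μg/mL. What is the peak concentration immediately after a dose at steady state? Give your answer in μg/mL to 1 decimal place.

The dosing interval is 2 half-lives, so f = 2^(−2) = 0.25.
At steady state, R = 1/(1 − 0.25) = 4/3.
Single-dose peak C₀ = D/Vd = 2400/150 = 16 μg/mL.
Steady-state peak Cmax,ss = C₀·R = 16 × 4/3 ≈ 21.333 μg/mL.
Peak 21.3 μg/mL vs MTC 22 μg/mL: below toxic threshold.

21.3 μg/mL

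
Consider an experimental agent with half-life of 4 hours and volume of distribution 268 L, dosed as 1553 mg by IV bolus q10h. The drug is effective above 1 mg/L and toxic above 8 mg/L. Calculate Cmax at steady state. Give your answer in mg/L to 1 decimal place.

k = ln2/t½ = ln2/4 ≈ 0.173287 h⁻¹; fraction remaining f = e^(−kτ) = e^(−0.173287×10) ≈ 0.1768.
At steady state, accumulation factor R = 1/(1 − e^(−kτ)) ≈ 1.2148.
Each bolus raises the concentration by D/Vd = 1553/268 ≈ 5.795 mg/L.
Steady-state peak Cmax,ss = C₀·R ≈ 5.795 × 1.2148 ≈ 7.040 mg/L.
Peak 7.0 mg/L vs MTC 8 mg/L: below toxic threshold.

7.0 mg/L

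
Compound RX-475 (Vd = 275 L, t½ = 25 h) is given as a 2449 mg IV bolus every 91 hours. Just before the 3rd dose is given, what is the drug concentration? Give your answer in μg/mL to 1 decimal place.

0.8 μg/mL

f = (1/2)^(τ/t½) = (1/2)^(91/25) ≈ 0.0802.
C₀ = D/Vd = 2449/275 ≈ 8.905 μg/mL.
Before the 3rd dose, 2 doses have been given. Superposition: Cmin = C₀·(f + f²).
≈ 8.905 × (0.0802 + 0.0064) ≈ 8.905 × 0.0866 ≈ 0.771 μg/mL.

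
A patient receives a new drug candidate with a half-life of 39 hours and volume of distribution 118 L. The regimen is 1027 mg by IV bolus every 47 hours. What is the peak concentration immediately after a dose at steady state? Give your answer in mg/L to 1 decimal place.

15.4 mg/L

τ/t½ = 47/39 ≈ 1.2051, so fraction remaining f = (1/2)^(47/39) ≈ 0.4337.
Accumulation ratio R = 1/(1 − f) ≈ 1/0.5663 ≈ 1.7658.
Single-dose peak C₀ = D/Vd = 1027/118 ≈ 8.703 mg/L.
Cmax,ss = C₀/(1 − f) ≈ 8.703/0.5663 ≈ 15.368 mg/L.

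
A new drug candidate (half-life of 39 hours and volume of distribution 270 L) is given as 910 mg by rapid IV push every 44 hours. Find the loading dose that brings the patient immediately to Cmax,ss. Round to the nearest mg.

1677 mg

f = (1/2)^(44/39) ≈ 0.457485; accumulation ratio R = 1/(1−f) ≈ 1.84327.
Loading dose to hit Cmax,ss on first dose: D_load = D_maint·R ≈ 910 × 1.84327 ≈ 1677.38 mg.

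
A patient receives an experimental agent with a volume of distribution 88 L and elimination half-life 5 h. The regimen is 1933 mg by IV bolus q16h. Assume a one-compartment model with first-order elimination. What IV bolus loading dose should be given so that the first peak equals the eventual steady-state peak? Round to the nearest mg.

f = (1/2)^(16/5) ≈ 0.108819; accumulation ratio R = 1/(1−f) ≈ 1.12211.
Loading dose to hit Cmax,ss on first dose: D_load = D_maint·R ≈ 1933 × 1.12211 ≈ 2169.04 mg.

2169 mg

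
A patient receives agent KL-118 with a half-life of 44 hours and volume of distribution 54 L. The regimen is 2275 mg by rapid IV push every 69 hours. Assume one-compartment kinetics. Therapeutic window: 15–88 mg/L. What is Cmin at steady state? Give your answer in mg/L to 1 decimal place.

21.4 mg/L

k = ln2/t½ = ln2/44 ≈ 0.015753 h⁻¹; fraction remaining f = e^(−kτ) = e^(−0.015753×69) ≈ 0.3372.
At steady state, accumulation factor R = 1/(1 − e^(−kτ)) ≈ 1.5088.
Each bolus raises the concentration by D/Vd = 2275/54 ≈ 42.130 mg/L.
Cmax,ss = C₀/(1 − f) ≈ 42.130/0.6628 ≈ 63.564 mg/L.
Steady-state trough Cmin,ss = Cmax,ss·f ≈ 63.564 × 0.3372 ≈ 21.434 mg/L.
Trough 21.4 mg/L vs MEC 15 mg/L: adequate.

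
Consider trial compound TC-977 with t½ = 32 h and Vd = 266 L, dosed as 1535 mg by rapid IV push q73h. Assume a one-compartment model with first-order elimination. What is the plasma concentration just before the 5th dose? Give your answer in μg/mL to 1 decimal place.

1.5 μg/mL

f = (1/2)^(τ/t½) = (1/2)^(73/32) ≈ 0.2057.
C₀ = D/Vd = 1535/266 ≈ 5.771 μg/mL.
Before the 5th dose, 4 doses have been given. Superposition: Cmin = C₀·(f + f² + … + f^4).
≈ 5.771 × (0.2057 + 0.0423 + 0.0087 + 0.0018) ≈ 5.771 × 0.2585 ≈ 1.492 μg/mL.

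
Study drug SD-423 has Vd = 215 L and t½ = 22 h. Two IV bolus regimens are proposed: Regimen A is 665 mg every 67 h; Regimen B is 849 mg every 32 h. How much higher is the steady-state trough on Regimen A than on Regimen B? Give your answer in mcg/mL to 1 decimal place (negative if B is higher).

Regimen A: f = (1/2)^(67/22) ≈ 0.1211; Cmin,ss = (665/215)·f/(1−f) ≈ 0.426 mcg/mL.
Regimen B: f = (1/2)^(32/22) ≈ 0.3649; Cmin,ss = (849/215)·f/(1−f) ≈ 2.269 mcg/mL.
Difference ≈ 0.426 − 2.269 ≈ -1.843 mcg/mL.

-1.8 mcg/mL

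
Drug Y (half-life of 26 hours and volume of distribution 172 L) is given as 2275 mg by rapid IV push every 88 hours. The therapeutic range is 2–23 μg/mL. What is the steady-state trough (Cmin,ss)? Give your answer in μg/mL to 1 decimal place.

τ/t½ = 88/26 ≈ 3.3846, so fraction remaining f = (1/2)^(88/26) ≈ 0.0957.
Accumulation ratio R = 1/(1 − f) ≈ 1/0.9043 ≈ 1.1058.
Each bolus raises the concentration by D/Vd = 2275/172 ≈ 13.227 μg/mL.
Steady-state peak Cmax,ss = C₀·R ≈ 13.227 × 1.1058 ≈ 14.626 μg/mL.
One interval later, Cmin,ss = Cmax,ss·e^(−kτ) ≈ 14.626 × 0.0957 ≈ 1.400 μg/mL.
Trough 1.4 μg/mL vs MEC 2 μg/mL: subtherapeutic.

1.4 μg/mL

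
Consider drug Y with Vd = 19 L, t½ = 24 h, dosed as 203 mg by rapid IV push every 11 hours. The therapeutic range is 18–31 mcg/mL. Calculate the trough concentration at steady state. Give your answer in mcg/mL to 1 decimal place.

28.6 mcg/mL

k = ln2/t½ = ln2/24 ≈ 0.028881 h⁻¹; fraction remaining f = e^(−kτ) = e^(−0.028881×11) ≈ 0.7278.
Accumulation ratio R = 1/(1 − f) ≈ 1/0.2722 ≈ 3.6738.
Single-dose peak C₀ = D/Vd = 203/19 ≈ 10.684 mcg/mL.
Cmax,ss = C₀/(1 − f) ≈ 10.684/0.2722 ≈ 39.251 mcg/mL.
One interval later, Cmin,ss = Cmax,ss·e^(−kτ) ≈ 39.251 × 0.7278 ≈ 28.567 mcg/mL.
Trough 28.6 mcg/mL vs MEC 18 mcg/mL: adequate.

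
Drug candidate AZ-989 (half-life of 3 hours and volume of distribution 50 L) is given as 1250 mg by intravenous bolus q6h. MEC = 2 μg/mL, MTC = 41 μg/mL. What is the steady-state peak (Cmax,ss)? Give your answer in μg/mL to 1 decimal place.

33.3 μg/mL

The dosing interval is 2 half-lives, so f = 2^(−2) = 0.25.
Accumulation ratio R = 1/(1 − f) = 1/0.75 = 4/3.
Single-dose peak C₀ = D/Vd = 1250/50 = 25 μg/mL.
Steady-state peak Cmax,ss = C₀·R = 25 × 4/3 ≈ 33.333 μg/mL.
Peak 33.3 μg/mL vs MTC 41 μg/mL: below toxic threshold.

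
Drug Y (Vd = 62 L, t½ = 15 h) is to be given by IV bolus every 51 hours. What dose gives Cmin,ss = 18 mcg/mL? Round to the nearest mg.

10665 mg

τ/t½ = 51/15 ≈ 3.4, so f = (1/2)^(51/15) ≈ 0.094732.
Cmin,ss = (D/Vd)·f/(1−f), so D = Cmin,ss·Vd·(1−f)/f.
D = 18 × 62 × (1−f)/f ≈ 18 × 62 × 9.55610 ≈ 10664.61 mg.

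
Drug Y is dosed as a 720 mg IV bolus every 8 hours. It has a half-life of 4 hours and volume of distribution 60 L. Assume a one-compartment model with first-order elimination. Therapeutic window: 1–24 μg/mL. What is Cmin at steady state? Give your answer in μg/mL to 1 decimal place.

4.0 μg/mL

The dosing interval is 2 half-lives, so f = 2^(−2) = 0.25.
Accumulation ratio R = 1/(1 − f) = 1/0.75 = 4/3.
Single-dose peak C₀ = D/Vd = 720/60 = 12 μg/mL.
Steady-state peak Cmax,ss = C₀·R = 12 × 4/3 ≈ 16.000 μg/mL.
Steady-state trough Cmin,ss = Cmax,ss·f ≈ 16.000 × 0.25 ≈ 4.000 μg/mL.
Trough 4.0 μg/mL vs MEC 1 μg/mL: adequate.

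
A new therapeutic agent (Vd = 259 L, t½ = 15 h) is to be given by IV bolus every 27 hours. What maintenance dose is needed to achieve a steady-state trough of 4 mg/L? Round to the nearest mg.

τ/t½ = 27/15 ≈ 1.8, so f = (1/2)^(27/15) ≈ 0.287175.
Cmin,ss = (D/Vd)·f/(1−f), so D = Cmin,ss·Vd·(1−f)/f.
D = 4 × 259 × (1−f)/f ≈ 4 × 259 × 2.48220 ≈ 2571.56 mg.

2572 mg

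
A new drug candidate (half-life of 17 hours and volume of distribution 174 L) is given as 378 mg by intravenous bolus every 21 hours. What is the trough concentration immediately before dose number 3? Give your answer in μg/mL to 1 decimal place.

1.3 μg/mL

f = (1/2)^(τ/t½) = (1/2)^(21/17) ≈ 0.4248.
C₀ = D/Vd = 378/174 ≈ 2.172 μg/mL.
Before the 3rd dose, 2 doses have been given. Superposition: Cmin = C₀·(f + f²).
≈ 2.172 × (0.4248 + 0.1805) ≈ 2.172 × 0.6053 ≈ 1.315 μg/mL.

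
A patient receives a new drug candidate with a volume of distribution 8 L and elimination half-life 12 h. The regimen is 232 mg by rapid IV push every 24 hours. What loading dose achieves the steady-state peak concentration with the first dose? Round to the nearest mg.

f = (1/2)^(24/12) ≈ 0.250000; accumulation ratio R = 1/(1−f) ≈ 1.33333.
Loading dose to hit Cmax,ss on first dose: D_load = D_maint·R ≈ 232 × 1.33333 ≈ 309.33 mg.

309 mg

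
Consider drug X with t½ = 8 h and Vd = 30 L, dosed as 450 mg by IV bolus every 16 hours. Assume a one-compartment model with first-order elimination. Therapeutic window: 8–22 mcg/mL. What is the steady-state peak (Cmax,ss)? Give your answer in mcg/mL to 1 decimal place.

20.0 mcg/mL

τ = 16 h = 2 half-lives, so f = (1/2)^2 = 0.25.
At steady state, R = 1/(1 − 0.25) = 4/3.
Single-dose peak C₀ = D/Vd = 450/30 = 15 mcg/mL.
Steady-state peak Cmax,ss = C₀·R = 15 × 4/3 ≈ 20.000 mcg/mL.
Peak 20.0 mcg/mL vs MTC 22 mcg/mL: below toxic threshold.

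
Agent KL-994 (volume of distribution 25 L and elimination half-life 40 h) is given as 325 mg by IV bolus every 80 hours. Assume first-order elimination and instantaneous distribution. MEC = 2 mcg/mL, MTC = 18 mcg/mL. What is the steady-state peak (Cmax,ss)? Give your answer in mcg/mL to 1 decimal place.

The dosing interval is 2 half-lives, so f = 2^(−2) = 0.25.
Accumulation ratio R = 1/(1 − f) = 1/0.75 = 4/3.
Single-dose peak C₀ = D/Vd = 325/25 = 13 mcg/mL.
Steady-state peak Cmax,ss = C₀·R = 13 × 4/3 ≈ 17.333 mcg/mL.
Peak 17.3 mcg/mL vs MTC 18 mcg/mL: below toxic threshold.

17.3 mcg/mL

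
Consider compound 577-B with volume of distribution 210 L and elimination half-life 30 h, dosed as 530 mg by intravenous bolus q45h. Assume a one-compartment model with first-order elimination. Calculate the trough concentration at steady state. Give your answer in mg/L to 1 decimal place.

1.4 mg/L

τ/t½ = 45/30 ≈ 1.5, so fraction remaining f = (1/2)^(45/30) ≈ 0.3536.
At steady state, accumulation factor R = 1/(1 − e^(−kτ)) ≈ 1.5470.
Each bolus raises the concentration by D/Vd = 530/210 ≈ 2.524 mg/L.
Cmax,ss = C₀/(1 − f) ≈ 2.524/0.6464 ≈ 3.905 mg/L.
Steady-state trough Cmin,ss = Cmax,ss·f ≈ 3.905 × 0.3536 ≈ 1.381 mg/L.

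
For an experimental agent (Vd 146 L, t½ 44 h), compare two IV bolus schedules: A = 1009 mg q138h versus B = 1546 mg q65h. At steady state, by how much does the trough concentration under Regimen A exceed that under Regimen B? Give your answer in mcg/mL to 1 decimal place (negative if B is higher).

-5.0 mcg/mL

Regimen A: f = (1/2)^(138/44) ≈ 0.1137; Cmin,ss = (1009/146)·f/(1−f) ≈ 0.887 mcg/mL.
Regimen B: f = (1/2)^(65/44) ≈ 0.3592; Cmin,ss = (1546/146)·f/(1−f) ≈ 5.936 mcg/mL.
Difference ≈ 0.887 − 5.936 ≈ -5.049 mcg/mL.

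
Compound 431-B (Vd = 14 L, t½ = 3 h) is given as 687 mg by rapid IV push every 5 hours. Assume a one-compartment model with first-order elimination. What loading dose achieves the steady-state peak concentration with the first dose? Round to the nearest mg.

f = (1/2)^(5/3) ≈ 0.314980; accumulation ratio R = 1/(1−f) ≈ 1.45981.
Loading dose to hit Cmax,ss on first dose: D_load = D_maint·R ≈ 687 × 1.45981 ≈ 1002.89 mg.

1003 mg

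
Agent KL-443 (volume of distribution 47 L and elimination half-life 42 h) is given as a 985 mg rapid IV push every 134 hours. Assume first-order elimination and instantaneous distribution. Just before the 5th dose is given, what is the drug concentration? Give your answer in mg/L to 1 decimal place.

f = (1/2)^(τ/t½) = (1/2)^(134/42) ≈ 0.1095.
C₀ = D/Vd = 985/47 ≈ 20.957 mg/L.
Before the 5th dose, 4 doses have been given. Superposition: Cmin = C₀·(f + f² + … + f^4).
≈ 20.957 × (0.1095 + 0.0120 + 0.0013 + 0.0001) ≈ 20.957 × 0.1229 ≈ 2.576 mg/L.

2.6 mg/L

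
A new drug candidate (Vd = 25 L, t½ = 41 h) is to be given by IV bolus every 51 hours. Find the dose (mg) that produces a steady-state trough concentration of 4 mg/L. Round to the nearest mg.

137 mg

τ/t½ = 51/41 ≈ 1.2439, so f = (1/2)^(51/41) ≈ 0.422229.
Cmin,ss = (D/Vd)·f/(1−f), so D = Cmin,ss·Vd·(1−f)/f.
D = 4 × 25 × (1−f)/f ≈ 4 × 25 × 1.36838 ≈ 136.84 mg.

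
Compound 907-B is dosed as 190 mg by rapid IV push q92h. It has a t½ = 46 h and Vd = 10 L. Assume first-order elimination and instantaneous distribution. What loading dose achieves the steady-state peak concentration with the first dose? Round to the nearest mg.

f = (1/2)^(92/46) ≈ 0.250000; accumulation ratio R = 1/(1−f) ≈ 1.33333.
Loading dose to hit Cmax,ss on first dose: D_load = D_maint·R ≈ 190 × 1.33333 ≈ 253.33 mg.

253 mg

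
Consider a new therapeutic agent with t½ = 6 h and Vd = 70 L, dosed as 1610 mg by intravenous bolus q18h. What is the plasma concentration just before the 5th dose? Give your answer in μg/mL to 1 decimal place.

f = (1/2)^(τ/t½) = (1/2)^(18/6) ≈ 0.1250.
C₀ = D/Vd = 1610/70 ≈ 23.000 μg/mL.
Before the 5th dose, 4 doses have been given. Superposition: Cmin = C₀·(f + f² + … + f^4).
≈ 23.000 × (0.1250 + 0.0156 + 0.0020 + 0.0002) ≈ 23.000 × 0.1428 ≈ 3.284 μg/mL.

3.3 μg/mL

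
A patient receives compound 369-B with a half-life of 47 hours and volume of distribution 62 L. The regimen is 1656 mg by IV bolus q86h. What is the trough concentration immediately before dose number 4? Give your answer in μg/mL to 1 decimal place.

f = (1/2)^(τ/t½) = (1/2)^(86/47) ≈ 0.2813.
C₀ = D/Vd = 1656/62 ≈ 26.710 μg/mL.
Before the 4th dose, 3 doses have been given. Superposition: Cmin = C₀·(f + f² + … + f^3).
≈ 26.710 × (0.2813 + 0.0791 + 0.0223) ≈ 26.710 × 0.3827 ≈ 10.222 μg/mL.

10.2 μg/mL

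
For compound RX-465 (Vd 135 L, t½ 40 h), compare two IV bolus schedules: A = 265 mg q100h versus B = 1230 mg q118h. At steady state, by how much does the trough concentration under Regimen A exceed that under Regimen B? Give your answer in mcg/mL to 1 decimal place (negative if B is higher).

Regimen A: f = (1/2)^(100/40) ≈ 0.1768; Cmin,ss = (265/135)·f/(1−f) ≈ 0.422 mcg/mL.
Regimen B: f = (1/2)^(118/40) ≈ 0.1294; Cmin,ss = (1230/135)·f/(1−f) ≈ 1.354 mcg/mL.
Difference ≈ 0.422 − 1.354 ≈ -0.932 mcg/mL.

-0.9 mcg/mL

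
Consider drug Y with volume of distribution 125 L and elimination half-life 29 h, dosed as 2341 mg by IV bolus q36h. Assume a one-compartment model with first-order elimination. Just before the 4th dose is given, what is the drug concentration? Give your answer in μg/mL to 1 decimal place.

f = (1/2)^(τ/t½) = (1/2)^(36/29) ≈ 0.4230.
C₀ = D/Vd = 2341/125 ≈ 18.728 μg/mL.
Before the 4th dose, 3 doses have been given. Superposition: Cmin = C₀·(f + f² + … + f^3).
≈ 18.728 × (0.4230 + 0.1789 + 0.0757) ≈ 18.728 × 0.6776 ≈ 12.690 μg/mL.

12.7 μg/mL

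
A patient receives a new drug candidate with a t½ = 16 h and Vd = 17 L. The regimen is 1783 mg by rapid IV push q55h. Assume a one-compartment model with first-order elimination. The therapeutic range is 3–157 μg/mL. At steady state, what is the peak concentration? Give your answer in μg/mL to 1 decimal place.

k = ln2/t½ = ln2/16 ≈ 0.043322 h⁻¹; fraction remaining f = e^(−kτ) = e^(−0.043322×55) ≈ 0.0923.
At steady state, accumulation factor R = 1/(1 − e^(−kτ)) ≈ 1.1017.
Each bolus raises the concentration by D/Vd = 1783/17 ≈ 104.882 μg/mL.
Steady-state peak Cmax,ss = C₀·R ≈ 104.882 × 1.1017 ≈ 115.548 μg/mL.
Peak 115.5 μg/mL vs MTC 157 μg/mL: below toxic threshold.

115.5 μg/mL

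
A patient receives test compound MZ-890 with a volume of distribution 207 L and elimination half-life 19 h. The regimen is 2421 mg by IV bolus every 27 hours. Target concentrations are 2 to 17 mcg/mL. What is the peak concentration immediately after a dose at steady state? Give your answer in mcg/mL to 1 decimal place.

18.7 mcg/mL

k = ln2/t½ = ln2/19 ≈ 0.036481 h⁻¹; fraction remaining f = e^(−kτ) = e^(−0.036481×27) ≈ 0.3734.
Accumulation ratio R = 1/(1 − f) ≈ 1/0.6266 ≈ 1.5959.
Each bolus raises the concentration by D/Vd = 2421/207 ≈ 11.696 mcg/mL.
Cmax,ss = C₀/(1 − f) ≈ 11.696/0.6266 ≈ 18.666 mcg/mL.
Peak 18.7 mcg/mL vs MTC 17 mcg/mL: exceeds toxic threshold.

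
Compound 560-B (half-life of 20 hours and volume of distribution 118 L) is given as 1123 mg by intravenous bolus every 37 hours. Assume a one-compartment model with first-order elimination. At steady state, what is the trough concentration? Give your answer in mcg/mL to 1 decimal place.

k = ln2/t½ = ln2/20 ≈ 0.034657 h⁻¹; fraction remaining f = e^(−kτ) = e^(−0.034657×37) ≈ 0.2774.
Single-dose peak C₀ = D/Vd = 1123/118 ≈ 9.517 mcg/mL.
Steady-state trough Cmin,ss = C₀·f/(1−f) ≈ 9.517 × 0.2774/0.7226 ≈ 3.653 mcg/mL.

3.7 mcg/mL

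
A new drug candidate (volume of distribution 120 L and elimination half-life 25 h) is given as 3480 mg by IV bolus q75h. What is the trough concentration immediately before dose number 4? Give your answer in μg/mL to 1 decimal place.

f = (1/2)^(τ/t½) = (1/2)^(75/25) ≈ 0.1250.
C₀ = D/Vd = 3480/120 ≈ 29.000 μg/mL.
Before the 4th dose, 3 doses have been given. Superposition: Cmin = C₀·(f + f² + … + f^3).
≈ 29.000 × (0.1250 + 0.0156 + 0.0020) ≈ 29.000 × 0.1426 ≈ 4.135 μg/mL.

4.1 μg/mL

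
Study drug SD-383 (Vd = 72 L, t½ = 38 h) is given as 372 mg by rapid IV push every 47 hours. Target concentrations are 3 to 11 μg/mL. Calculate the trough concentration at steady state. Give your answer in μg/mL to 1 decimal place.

τ/t½ = 47/38 ≈ 1.2368, so fraction remaining f = (1/2)^(47/38) ≈ 0.4243.
Accumulation ratio R = 1/(1 − f) ≈ 1/0.5757 ≈ 1.7370.
Each bolus raises the concentration by D/Vd = 372/72 ≈ 5.167 μg/mL.
Cmax,ss = C₀/(1 − f) ≈ 5.167/0.5757 ≈ 8.975 μg/mL.
One interval later, Cmin,ss = Cmax,ss·e^(−kτ) ≈ 8.975 × 0.4243 ≈ 3.808 μg/mL.
Trough 3.8 μg/mL vs MEC 3 μg/mL: adequate.

3.8 μg/mL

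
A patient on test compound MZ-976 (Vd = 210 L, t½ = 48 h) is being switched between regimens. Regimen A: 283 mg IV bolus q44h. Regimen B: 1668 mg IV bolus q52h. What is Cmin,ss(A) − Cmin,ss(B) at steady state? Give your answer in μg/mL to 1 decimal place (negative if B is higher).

-5.6 μg/mL

Regimen A: f = (1/2)^(44/48) ≈ 0.5297; Cmin,ss = (283/210)·f/(1−f) ≈ 1.518 μg/mL.
Regimen B: f = (1/2)^(52/48) ≈ 0.4719; Cmin,ss = (1668/210)·f/(1−f) ≈ 7.098 μg/mL.
Difference ≈ 1.518 − 7.098 ≈ -5.580 μg/mL.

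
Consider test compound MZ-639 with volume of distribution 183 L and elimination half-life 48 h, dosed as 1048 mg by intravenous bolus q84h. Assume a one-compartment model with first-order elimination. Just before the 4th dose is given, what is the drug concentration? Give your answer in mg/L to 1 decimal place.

2.4 mg/L

f = (1/2)^(τ/t½) = (1/2)^(84/48) ≈ 0.2973.
C₀ = D/Vd = 1048/183 ≈ 5.727 mg/L.
Before the 4th dose, 3 doses have been given. Superposition: Cmin = C₀·(f + f² + … + f^3).
≈ 5.727 × (0.2973 + 0.0884 + 0.0263) ≈ 5.727 × 0.4120 ≈ 2.360 mg/L.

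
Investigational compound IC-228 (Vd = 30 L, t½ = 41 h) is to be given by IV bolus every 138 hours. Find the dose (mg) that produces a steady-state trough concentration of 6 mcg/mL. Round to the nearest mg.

1676 mg

τ/t½ = 138/41 ≈ 3.3659, so f = (1/2)^(138/41) ≈ 0.097001.
Cmin,ss = (D/Vd)·f/(1−f), so D = Cmin,ss·Vd·(1−f)/f.
D = 6 × 30 × (1−f)/f ≈ 6 × 30 × 9.30917 ≈ 1675.65 mg.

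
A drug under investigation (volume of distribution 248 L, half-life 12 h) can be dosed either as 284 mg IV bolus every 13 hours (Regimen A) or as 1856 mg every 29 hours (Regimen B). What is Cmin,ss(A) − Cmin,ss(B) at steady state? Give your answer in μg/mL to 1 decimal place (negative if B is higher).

-0.7 μg/mL

Regimen A: f = (1/2)^(13/12) ≈ 0.4719; Cmin,ss = (284/248)·f/(1−f) ≈ 1.023 μg/mL.
Regimen B: f = (1/2)^(29/12) ≈ 0.1873; Cmin,ss = (1856/248)·f/(1−f) ≈ 1.725 μg/mL.
Difference ≈ 1.023 − 1.725 ≈ -0.702 μg/mL.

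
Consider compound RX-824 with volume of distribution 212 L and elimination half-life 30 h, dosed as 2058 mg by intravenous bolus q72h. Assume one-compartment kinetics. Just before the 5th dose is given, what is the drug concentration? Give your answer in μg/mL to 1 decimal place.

f = (1/2)^(τ/t½) = (1/2)^(72/30) ≈ 0.1895.
C₀ = D/Vd = 2058/212 ≈ 9.708 μg/mL.
Before the 5th dose, 4 doses have been given. Superposition: Cmin = C₀·(f + f² + … + f^4).
≈ 9.708 × (0.1895 + 0.0359 + 0.0068 + 0.0013) ≈ 9.708 × 0.2335 ≈ 2.267 μg/mL.

2.3 μg/mL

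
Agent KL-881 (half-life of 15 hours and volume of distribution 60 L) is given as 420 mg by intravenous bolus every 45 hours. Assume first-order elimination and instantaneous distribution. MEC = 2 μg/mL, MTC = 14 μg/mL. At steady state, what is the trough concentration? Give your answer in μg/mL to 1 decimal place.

The dosing interval is 3 half-lives, so f = 2^(−3) = 0.125.
Accumulation ratio R = 1/(1 − f) = 1/0.875 = 8/7.
Single-dose peak C₀ = D/Vd = 420/60 = 7 μg/mL.
Steady-state peak Cmax,ss = C₀·R = 7 × 8/7 ≈ 8.000 μg/mL.
Steady-state trough Cmin,ss = Cmax,ss·f ≈ 8.000 × 0.125 ≈ 1.000 μg/mL.
Trough 1.0 μg/mL vs MEC 2 μg/mL: subtherapeutic.

1.0 μg/mL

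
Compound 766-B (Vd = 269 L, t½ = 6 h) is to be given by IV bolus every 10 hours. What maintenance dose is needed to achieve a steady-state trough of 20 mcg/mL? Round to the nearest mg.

11700 mg

τ/t½ = 10/6 ≈ 1.6667, so f = (1/2)^(10/6) ≈ 0.314980.
Cmin,ss = (D/Vd)·f/(1−f), so D = Cmin,ss·Vd·(1−f)/f.
D = 20 × 269 × (1−f)/f ≈ 20 × 269 × 2.17480 ≈ 11700.42 mg.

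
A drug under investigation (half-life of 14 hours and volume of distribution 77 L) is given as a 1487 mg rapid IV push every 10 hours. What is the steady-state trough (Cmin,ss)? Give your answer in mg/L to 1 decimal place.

30.1 mg/L

τ/t½ = 10/14 ≈ 0.71429, so fraction remaining f = (1/2)^(10/14) ≈ 0.6095.
Each bolus raises the concentration by D/Vd = 1487/77 ≈ 19.312 mg/L.
Steady-state trough Cmin,ss = C₀·f/(1−f) ≈ 19.312 × 0.6095/0.3905 ≈ 30.143 mg/L.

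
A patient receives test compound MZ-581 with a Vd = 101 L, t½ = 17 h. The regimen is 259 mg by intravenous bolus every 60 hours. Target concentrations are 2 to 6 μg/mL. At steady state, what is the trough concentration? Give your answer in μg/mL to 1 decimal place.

0.2 μg/mL

τ/t½ = 60/17 ≈ 3.5294, so fraction remaining f = (1/2)^(60/17) ≈ 0.0866.
At steady state, accumulation factor R = 1/(1 − e^(−kτ)) ≈ 1.0948.
Each bolus raises the concentration by D/Vd = 259/101 ≈ 2.564 μg/mL.
Steady-state peak Cmax,ss = C₀·R ≈ 2.564 × 1.0948 ≈ 2.807 μg/mL.
Steady-state trough Cmin,ss = Cmax,ss·f ≈ 2.807 × 0.0866 ≈ 0.243 μg/mL.
Trough 0.2 μg/mL vs MEC 2 μg/mL: subtherapeutic.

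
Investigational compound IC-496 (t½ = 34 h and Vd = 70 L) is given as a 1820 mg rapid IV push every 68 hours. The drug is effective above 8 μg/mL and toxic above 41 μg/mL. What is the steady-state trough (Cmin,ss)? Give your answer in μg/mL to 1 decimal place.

The dosing interval is 2 half-lives, so f = 2^(−2) = 0.25.
At steady state, R = 1/(1 − 0.25) = 4/3.
Single-dose peak C₀ = D/Vd = 1820/70 = 26 μg/mL.
Steady-state peak Cmax,ss = C₀·R = 26 × 4/3 ≈ 34.667 μg/mL.
Steady-state trough Cmin,ss = Cmax,ss·f ≈ 34.667 × 0.25 ≈ 8.667 μg/mL.
Trough 8.7 μg/mL vs MEC 8 μg/mL: adequate.

8.7 μg/mL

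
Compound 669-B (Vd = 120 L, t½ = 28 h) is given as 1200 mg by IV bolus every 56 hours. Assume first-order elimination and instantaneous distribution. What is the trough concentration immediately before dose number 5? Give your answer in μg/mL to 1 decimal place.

f = (1/2)^(τ/t½) = (1/2)^(56/28) ≈ 0.2500.
C₀ = D/Vd = 1200/120 ≈ 10.000 μg/mL.
Before the 5th dose, 4 doses have been given. Superposition: Cmin = C₀·(f + f² + … + f^4).
≈ 10.000 × (0.2500 + 0.0625 + 0.0156 + 0.0039) ≈ 10.000 × 0.3320 ≈ 3.320 μg/mL.

3.3 μg/mL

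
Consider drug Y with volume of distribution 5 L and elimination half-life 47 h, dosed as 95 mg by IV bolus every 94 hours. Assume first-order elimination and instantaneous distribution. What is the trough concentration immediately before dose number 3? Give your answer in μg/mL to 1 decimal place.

5.9 μg/mL

f = (1/2)^(τ/t½) = (1/2)^(94/47) ≈ 0.2500.
C₀ = D/Vd = 95/5 ≈ 19.000 μg/mL.
Before the 3rd dose, 2 doses have been given. Superposition: Cmin = C₀·(f + f²).
≈ 19.000 × (0.2500 + 0.0625) ≈ 19.000 × 0.3125 ≈ 5.938 μg/mL.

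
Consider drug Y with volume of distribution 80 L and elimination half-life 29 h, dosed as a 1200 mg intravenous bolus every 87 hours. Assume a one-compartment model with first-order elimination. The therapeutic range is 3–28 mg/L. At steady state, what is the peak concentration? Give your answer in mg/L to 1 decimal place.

The dosing interval is 3 half-lives, so f = 2^(−3) = 0.125.
Accumulation ratio R = 1/(1 − f) = 1/0.875 = 8/7.
Single-dose peak C₀ = D/Vd = 1200/80 = 15 mg/L.
Steady-state peak Cmax,ss = C₀·R = 15 × 8/7 ≈ 17.143 mg/L.
Peak 17.1 mg/L vs MTC 28 mg/L: below toxic threshold.

17.1 mg/L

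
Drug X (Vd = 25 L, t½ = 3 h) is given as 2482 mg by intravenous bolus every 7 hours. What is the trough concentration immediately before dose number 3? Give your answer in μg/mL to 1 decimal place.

f = (1/2)^(τ/t½) = (1/2)^(7/3) ≈ 0.1984.
C₀ = D/Vd = 2482/25 ≈ 99.280 μg/mL.
Before the 3rd dose, 2 doses have been given. Superposition: Cmin = C₀·(f + f²).
≈ 99.280 × (0.1984 + 0.0394) ≈ 99.280 × 0.2378 ≈ 23.609 μg/mL.

23.6 μg/mL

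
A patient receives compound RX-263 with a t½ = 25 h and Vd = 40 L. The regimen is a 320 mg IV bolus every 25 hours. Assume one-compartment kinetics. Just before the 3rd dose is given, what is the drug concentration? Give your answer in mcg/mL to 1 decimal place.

6.0 mcg/mL

f = (1/2)^(τ/t½) = (1/2)^(25/25) ≈ 0.5000.
C₀ = D/Vd = 320/40 ≈ 8.000 mcg/mL.
Before the 3rd dose, 2 doses have been given. Superposition: Cmin = C₀·(f + f²).
≈ 8.000 × (0.5000 + 0.2500) ≈ 8.000 × 0.7500 ≈ 6.000 mcg/mL.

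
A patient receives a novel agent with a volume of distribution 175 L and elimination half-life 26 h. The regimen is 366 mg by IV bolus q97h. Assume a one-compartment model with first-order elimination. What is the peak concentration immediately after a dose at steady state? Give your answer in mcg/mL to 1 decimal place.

Over one 97-h interval, 97/26 ≈ 3.7308 half-lives elapse, leaving f ≈ 0.0753 of each dose.
Accumulation ratio R = 1/(1 − f) ≈ 1/0.9247 ≈ 1.0814.
Each bolus raises the concentration by D/Vd = 366/175 ≈ 2.091 mcg/mL.
Steady-state peak Cmax,ss = C₀·R ≈ 2.091 × 1.0814 ≈ 2.261 mcg/mL.

2.3 mcg/mL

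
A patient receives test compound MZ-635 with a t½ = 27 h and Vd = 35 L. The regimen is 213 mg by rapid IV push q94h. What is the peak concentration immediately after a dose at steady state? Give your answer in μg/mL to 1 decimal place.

k = ln2/t½ = ln2/27 ≈ 0.025672 h⁻¹; fraction remaining f = e^(−kτ) = e^(−0.025672×94) ≈ 0.0895.
Accumulation ratio R = 1/(1 − f) ≈ 1/0.9105 ≈ 1.0983.
Each bolus raises the concentration by D/Vd = 213/35 ≈ 6.086 μg/mL.
Steady-state peak Cmax,ss = C₀·R ≈ 6.086 × 1.0983 ≈ 6.684 μg/mL.

6.7 μg/mL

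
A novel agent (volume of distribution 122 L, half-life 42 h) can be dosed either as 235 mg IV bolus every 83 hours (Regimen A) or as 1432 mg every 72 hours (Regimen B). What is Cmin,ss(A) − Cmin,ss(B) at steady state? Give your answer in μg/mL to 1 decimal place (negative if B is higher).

-4.5 μg/mL

Regimen A: f = (1/2)^(83/42) ≈ 0.2542; Cmin,ss = (235/122)·f/(1−f) ≈ 0.657 μg/mL.
Regimen B: f = (1/2)^(72/42) ≈ 0.3048; Cmin,ss = (1432/122)·f/(1−f) ≈ 5.146 μg/mL.
Difference ≈ 0.657 − 5.146 ≈ -4.489 μg/mL.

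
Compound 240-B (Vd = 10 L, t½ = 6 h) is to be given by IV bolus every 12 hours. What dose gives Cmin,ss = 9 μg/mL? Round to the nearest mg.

270 mg

τ/t½ = 12/6 ≈ 2, so f = (1/2)^(12/6) ≈ 0.250000.
Cmin,ss = (D/Vd)·f/(1−f), so D = Cmin,ss·Vd·(1−f)/f.
D = 9 × 10 × (1−f)/f ≈ 9 × 10 × 3.00000 ≈ 270.00 mg.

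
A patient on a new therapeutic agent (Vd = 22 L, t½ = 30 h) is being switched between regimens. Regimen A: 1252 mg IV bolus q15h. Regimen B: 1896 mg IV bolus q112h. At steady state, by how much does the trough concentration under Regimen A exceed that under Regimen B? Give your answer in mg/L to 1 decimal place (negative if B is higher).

Regimen A: f = (1/2)^(15/30) ≈ 0.7071; Cmin,ss = (1252/22)·f/(1−f) ≈ 137.386 mg/L.
Regimen B: f = (1/2)^(112/30) ≈ 0.0752; Cmin,ss = (1896/22)·f/(1−f) ≈ 7.008 mg/L.
Difference ≈ 137.386 − 7.008 ≈ 130.378 mg/L.

130.4 mg/L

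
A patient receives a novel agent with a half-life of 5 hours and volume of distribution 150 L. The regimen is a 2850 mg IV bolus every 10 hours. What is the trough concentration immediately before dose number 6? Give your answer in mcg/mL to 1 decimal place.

6.3 mcg/mL

f = (1/2)^(τ/t½) = (1/2)^(10/5) ≈ 0.2500.
C₀ = D/Vd = 2850/150 ≈ 19.000 mcg/mL.
Before the 6th dose, 5 doses have been given. Superposition: Cmin = C₀·(f + f² + … + f^5).
≈ 19.000 × (0.2500 + 0.0625 + 0.0156 + 0.0039 + 0.0010) ≈ 19.000 × 0.3330 ≈ 6.327 mcg/mL.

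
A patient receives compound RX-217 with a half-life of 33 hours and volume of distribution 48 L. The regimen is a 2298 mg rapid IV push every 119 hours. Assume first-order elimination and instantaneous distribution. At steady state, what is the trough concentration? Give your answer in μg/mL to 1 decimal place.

k = ln2/t½ = ln2/33 ≈ 0.021004 h⁻¹; fraction remaining f = e^(−kτ) = e^(−0.021004×119) ≈ 0.0821.
Each bolus raises the concentration by D/Vd = 2298/48 ≈ 47.875 μg/mL.
Steady-state trough Cmin,ss = C₀·f/(1−f) ≈ 47.875 × 0.0821/0.9179 ≈ 4.282 μg/mL.

4.3 μg/mL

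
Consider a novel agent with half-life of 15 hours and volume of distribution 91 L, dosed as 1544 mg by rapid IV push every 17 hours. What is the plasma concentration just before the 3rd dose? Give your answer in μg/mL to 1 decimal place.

f = (1/2)^(τ/t½) = (1/2)^(17/15) ≈ 0.4559.
C₀ = D/Vd = 1544/91 ≈ 16.967 μg/mL.
Before the 3rd dose, 2 doses have been given. Superposition: Cmin = C₀·(f + f²).
≈ 16.967 × (0.4559 + 0.2078) ≈ 16.967 × 0.6637 ≈ 11.261 μg/mL.

11.3 μg/mL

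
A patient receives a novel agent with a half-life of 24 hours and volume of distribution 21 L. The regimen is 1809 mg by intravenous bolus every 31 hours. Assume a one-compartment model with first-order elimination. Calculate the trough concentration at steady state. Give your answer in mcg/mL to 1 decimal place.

59.5 mcg/mL

k = ln2/t½ = ln2/24 ≈ 0.028881 h⁻¹; fraction remaining f = e^(−kτ) = e^(−0.028881×31) ≈ 0.4085.
Each bolus raises the concentration by D/Vd = 1809/21 ≈ 86.143 mcg/mL.
Steady-state trough Cmin,ss = C₀·f/(1−f) ≈ 86.143 × 0.4085/0.5915 ≈ 59.492 mcg/mL.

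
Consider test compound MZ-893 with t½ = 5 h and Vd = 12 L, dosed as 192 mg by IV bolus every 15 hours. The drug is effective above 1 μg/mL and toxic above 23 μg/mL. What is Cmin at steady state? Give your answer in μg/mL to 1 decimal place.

The dosing interval is 3 half-lives, so f = 2^(−3) = 0.125.
At steady state, R = 1/(1 − 0.125) = 8/7.
Single-dose peak C₀ = D/Vd = 192/12 = 16 μg/mL.
Steady-state peak Cmax,ss = C₀·R = 16 × 8/7 ≈ 18.286 μg/mL.
Steady-state trough Cmin,ss = Cmax,ss·f ≈ 18.286 × 0.125 ≈ 2.286 μg/mL.
Trough 2.3 μg/mL vs MEC 1 μg/mL: adequate.

2.3 μg/mL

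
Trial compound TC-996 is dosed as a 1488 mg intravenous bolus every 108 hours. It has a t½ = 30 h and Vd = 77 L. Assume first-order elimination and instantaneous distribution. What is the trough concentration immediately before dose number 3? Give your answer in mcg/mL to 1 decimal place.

1.7 mcg/mL

f = (1/2)^(τ/t½) = (1/2)^(108/30) ≈ 0.0825.
C₀ = D/Vd = 1488/77 ≈ 19.325 mcg/mL.
Before the 3rd dose, 2 doses have been given. Superposition: Cmin = C₀·(f + f²).
≈ 19.325 × (0.0825 + 0.0068) ≈ 19.325 × 0.0893 ≈ 1.726 mcg/mL.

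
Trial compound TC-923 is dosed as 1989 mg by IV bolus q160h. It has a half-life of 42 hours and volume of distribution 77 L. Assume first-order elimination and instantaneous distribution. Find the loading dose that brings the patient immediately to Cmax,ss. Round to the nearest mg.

2142 mg

f = (1/2)^(160/42) ≈ 0.071321; accumulation ratio R = 1/(1−f) ≈ 1.07680.
Loading dose to hit Cmax,ss on first dose: D_load = D_maint·R ≈ 1989 × 1.07680 ≈ 2141.76 mg.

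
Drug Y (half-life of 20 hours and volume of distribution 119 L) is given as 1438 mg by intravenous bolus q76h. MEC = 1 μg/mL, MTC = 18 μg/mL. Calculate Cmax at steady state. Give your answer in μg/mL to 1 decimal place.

13.0 μg/mL

Over one 76-h interval, 76/20 ≈ 3.8 half-lives elapse, leaving f ≈ 0.0718 of each dose.
Accumulation ratio R = 1/(1 − f) ≈ 1/0.9282 ≈ 1.0774.
Single-dose peak C₀ = D/Vd = 1438/119 ≈ 12.084 μg/mL.
Steady-state peak Cmax,ss = C₀·R ≈ 12.084 × 1.0774 ≈ 13.019 μg/mL.
Peak 13.0 μg/mL vs MTC 18 μg/mL: below toxic threshold.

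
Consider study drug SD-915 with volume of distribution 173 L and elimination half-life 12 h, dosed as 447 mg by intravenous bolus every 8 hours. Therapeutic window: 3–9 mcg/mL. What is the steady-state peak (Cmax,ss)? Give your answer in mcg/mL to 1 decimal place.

Over one 8-h interval, 8/12 ≈ 0.66667 half-lives elapse, leaving f ≈ 0.6300 of each dose.
Accumulation ratio R = 1/(1 − f) ≈ 1/0.3700 ≈ 2.7027.
Each bolus raises the concentration by D/Vd = 447/173 ≈ 2.584 mcg/mL.
Cmax,ss = C₀/(1 − f) ≈ 2.584/0.3700 ≈ 6.984 mcg/mL.
Peak 7.0 mcg/mL vs MTC 9 mcg/mL: below toxic threshold.

7.0 mcg/mL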